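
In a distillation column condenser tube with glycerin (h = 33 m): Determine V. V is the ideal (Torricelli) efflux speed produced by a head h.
Formula: V = \sqrt{2 g h}
V = √(2·9.81·33) = 25.45 m/s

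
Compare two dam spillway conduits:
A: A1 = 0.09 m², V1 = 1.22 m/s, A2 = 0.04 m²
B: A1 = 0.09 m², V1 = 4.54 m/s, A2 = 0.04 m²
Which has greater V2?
V2(A) = 2.745 m/s, V2(B) = 10.21 m/s. Answer: B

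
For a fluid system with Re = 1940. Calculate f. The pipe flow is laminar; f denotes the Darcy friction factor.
Formula: f = \frac{64}{Re}
f = 64/1940 = 0.03299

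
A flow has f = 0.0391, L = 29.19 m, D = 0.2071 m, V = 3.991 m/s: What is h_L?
Formula: h_L = f \frac{L}{D} \frac{V^2}{2g}
h_L = 0.0391·(29.19/0.2071)·3.991²/(2·9.81) = 4.474 m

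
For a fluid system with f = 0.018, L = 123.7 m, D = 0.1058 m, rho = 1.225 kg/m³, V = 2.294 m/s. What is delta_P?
Formula: \Delta P = f \frac{L}{D} \frac{\rho V^2}{2}
delta_P = 0.018·(123.7/0.1058)·0.5·1.225·2.294²/1000 = 0.06783 kPa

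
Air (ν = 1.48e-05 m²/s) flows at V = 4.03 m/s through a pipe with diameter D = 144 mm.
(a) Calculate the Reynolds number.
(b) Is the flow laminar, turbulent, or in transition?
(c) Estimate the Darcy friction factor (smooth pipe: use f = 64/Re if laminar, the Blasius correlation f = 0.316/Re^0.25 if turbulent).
(a) Re = V·D/ν = 4.03·0.144/1.48e-05 = 39211
(b) Flow regime: turbulent (Re > 4000)
(c) Friction factor: f = 0.316/Re^0.25 = 0.316/39211^0.25 = 0.02246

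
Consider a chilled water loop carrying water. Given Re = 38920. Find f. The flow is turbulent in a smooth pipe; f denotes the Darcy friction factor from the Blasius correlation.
Formula: f = \frac{0.316}{Re^{0.25}}
f = 0.316/38920^0.25 = 0.0225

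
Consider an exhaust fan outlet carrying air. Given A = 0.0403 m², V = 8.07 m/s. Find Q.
Formula: Q = A V
Q = 0.0403·8.07·1000 = 325.2 L/s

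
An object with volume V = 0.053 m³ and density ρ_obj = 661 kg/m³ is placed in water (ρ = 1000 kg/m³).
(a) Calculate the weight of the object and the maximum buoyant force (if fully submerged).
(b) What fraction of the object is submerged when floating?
(a) W=rho_obj*g*V=661*9.81*0.053=343.7 N; F_B(max)=rho*g*V=1000*9.81*0.053=519.9 N
(b) Floating fraction=rho_obj/rho=661/1000=0.661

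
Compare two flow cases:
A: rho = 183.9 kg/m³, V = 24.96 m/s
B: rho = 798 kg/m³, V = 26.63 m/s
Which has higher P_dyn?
P_dyn(A) = 57.28 kPa, P_dyn(B) = 283 kPa. Answer: B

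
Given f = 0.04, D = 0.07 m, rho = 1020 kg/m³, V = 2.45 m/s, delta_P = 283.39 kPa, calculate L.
Formula: \Delta P = f \frac{L}{D} \frac{\rho V^2}{2}
Substituting knowns: 283.39 = 0.04·(L/0.07)·0.5·1020·2.45²/1000
Solving for L: L = (283.39·1000)·0.07/(0.04·0.5·1020·2.45²) = 162 m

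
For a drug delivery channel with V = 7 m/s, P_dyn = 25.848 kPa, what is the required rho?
Formula: P_{dyn} = \frac{1}{2} \rho V^2
Substituting knowns: 25.848 = 0.5·rho·7²/1000
Solving for rho: rho = 2·(25.848·1000)/7² = 1055 kg/m³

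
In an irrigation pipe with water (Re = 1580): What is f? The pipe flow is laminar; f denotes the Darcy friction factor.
Formula: f = \frac{64}{Re}
f = 64/1580 = 0.04051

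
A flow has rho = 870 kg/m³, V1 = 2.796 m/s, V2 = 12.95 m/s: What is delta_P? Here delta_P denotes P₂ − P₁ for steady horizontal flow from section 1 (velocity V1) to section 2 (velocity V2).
Formula: \Delta P = \frac{1}{2} \rho (V_1^2 - V_2^2)
delta_P = 0.5·870·(2.796² − 12.95²)/1000 = -69.55 kPa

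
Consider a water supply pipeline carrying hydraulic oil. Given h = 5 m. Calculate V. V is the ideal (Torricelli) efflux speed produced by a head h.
Formula: V = \sqrt{2 g h}
V = √(2·9.81·5) = 9.905 m/s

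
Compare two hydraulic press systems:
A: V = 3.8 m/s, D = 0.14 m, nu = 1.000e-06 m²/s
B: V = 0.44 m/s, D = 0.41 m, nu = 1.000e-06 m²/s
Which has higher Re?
Re(A) = 532000, Re(B) = 180400. Answer: A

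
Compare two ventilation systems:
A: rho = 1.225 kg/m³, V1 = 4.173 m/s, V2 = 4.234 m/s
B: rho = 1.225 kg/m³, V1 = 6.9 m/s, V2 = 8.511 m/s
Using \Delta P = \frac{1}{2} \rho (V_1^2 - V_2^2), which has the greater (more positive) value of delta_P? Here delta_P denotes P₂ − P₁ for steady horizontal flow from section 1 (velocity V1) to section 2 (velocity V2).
delta_P(A) = -0.0003141 kPa, delta_P(B) = -0.01521 kPa. Answer: A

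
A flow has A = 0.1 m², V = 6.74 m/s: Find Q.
Formula: Q = A V
Q = 0.1·6.74·1000 = 674 L/s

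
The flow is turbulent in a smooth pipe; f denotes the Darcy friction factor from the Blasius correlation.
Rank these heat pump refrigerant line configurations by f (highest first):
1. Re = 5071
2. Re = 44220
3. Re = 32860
Case 1: f = 0.03745
Case 2: f = 0.02179
Case 3: f = 0.02347
Ranking (highest first): 1, 3, 2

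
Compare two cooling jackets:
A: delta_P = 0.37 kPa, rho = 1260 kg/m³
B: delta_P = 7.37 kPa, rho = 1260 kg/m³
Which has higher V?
V(A) = 0.7664 m/s, V(B) = 3.42 m/s. Answer: B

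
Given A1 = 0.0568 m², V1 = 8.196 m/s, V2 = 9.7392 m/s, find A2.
Formula: V_2 = \frac{A_1 V_1}{A_2}
Substituting knowns: 9.7392 = 0.0568·8.196/A2
Solving for A2: A2 = 0.0568·8.196/9.7392 = 0.0478 m²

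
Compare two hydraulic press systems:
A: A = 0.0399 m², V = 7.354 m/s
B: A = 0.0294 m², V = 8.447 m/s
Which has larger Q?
Q(A) = 293.4 L/s, Q(B) = 248.3 L/s. Answer: A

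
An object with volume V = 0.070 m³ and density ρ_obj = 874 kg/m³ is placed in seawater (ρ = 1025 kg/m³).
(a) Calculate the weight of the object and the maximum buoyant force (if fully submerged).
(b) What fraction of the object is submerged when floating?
(a) W=rho_obj*g*V=874*9.81*0.070=600.2 N; F_B(max)=rho*g*V=1025*9.81*0.070=703.9 N
(b) Floating fraction=rho_obj/rho=874/1025=0.853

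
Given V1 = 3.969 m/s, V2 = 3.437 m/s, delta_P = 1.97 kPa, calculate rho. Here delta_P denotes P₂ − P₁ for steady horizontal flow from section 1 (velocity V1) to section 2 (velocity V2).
Formula: \Delta P = \frac{1}{2} \rho (V_1^2 - V_2^2)
Substituting knowns: 1.97 = 0.5·rho·(3.969² − 3.437²)/1000
Solving for rho: rho = 2·(1.97·1000)/(3.969² − 3.437²) = 1000 kg/m³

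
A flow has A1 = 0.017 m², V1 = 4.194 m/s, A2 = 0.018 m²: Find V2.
Formula: V_2 = \frac{A_1 V_1}{A_2}
V2 = 0.017·4.194/0.018 = 3.961 m/s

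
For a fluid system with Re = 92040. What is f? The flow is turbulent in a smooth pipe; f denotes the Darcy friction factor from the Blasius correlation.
Formula: f = \frac{0.316}{Re^{0.25}}
f = 0.316/92040^0.25 = 0.01814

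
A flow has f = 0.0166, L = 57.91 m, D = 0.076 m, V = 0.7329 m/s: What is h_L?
Formula: h_L = f \frac{L}{D} \frac{V^2}{2g}
h_L = 0.0166·(57.91/0.076)·0.7329²/(2·9.81) = 0.3463 m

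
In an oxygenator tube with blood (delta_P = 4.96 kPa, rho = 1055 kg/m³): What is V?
Formula: V = \sqrt{\frac{2 \Delta P}{\rho}}
V = √(2·(4.96·1000)/1055) = 3.066 m/s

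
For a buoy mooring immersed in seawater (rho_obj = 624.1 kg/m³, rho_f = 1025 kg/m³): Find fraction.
Formula: f_{sub} = \frac{\rho_{obj}}{\rho_f}
fraction = 624.1/1025 = 0.6089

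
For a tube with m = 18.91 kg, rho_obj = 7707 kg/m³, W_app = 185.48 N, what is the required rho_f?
Formula: W_{app} = mg\left(1 - \frac{\rho_f}{\rho_{obj}}\right)
Substituting knowns: 185.48 = 18.91·9.81·(1 − rho_f/7707)
Solving for rho_f: rho_f = 7707·(1 − 185.48/(18.91·9.81)) = 1.126 kg/m³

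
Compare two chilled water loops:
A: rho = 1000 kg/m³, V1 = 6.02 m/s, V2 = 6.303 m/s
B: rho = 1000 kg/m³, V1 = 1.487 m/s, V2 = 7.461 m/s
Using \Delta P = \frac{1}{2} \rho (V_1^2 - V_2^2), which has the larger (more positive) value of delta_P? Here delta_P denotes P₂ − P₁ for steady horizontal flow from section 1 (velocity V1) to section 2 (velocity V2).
delta_P(A) = -1.744 kPa, delta_P(B) = -26.73 kPa. Answer: A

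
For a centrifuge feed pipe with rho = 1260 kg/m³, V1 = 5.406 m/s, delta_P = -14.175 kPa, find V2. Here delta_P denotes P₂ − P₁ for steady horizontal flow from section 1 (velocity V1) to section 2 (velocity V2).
Formula: \Delta P = \frac{1}{2} \rho (V_1^2 - V_2^2)
Substituting knowns: -14.175 = 0.5·1260·(5.406² − V2²)/1000
Solving for V2: V2 = √(5.406² − 2·(-14.175·1000)/1260) = 7.192 m/s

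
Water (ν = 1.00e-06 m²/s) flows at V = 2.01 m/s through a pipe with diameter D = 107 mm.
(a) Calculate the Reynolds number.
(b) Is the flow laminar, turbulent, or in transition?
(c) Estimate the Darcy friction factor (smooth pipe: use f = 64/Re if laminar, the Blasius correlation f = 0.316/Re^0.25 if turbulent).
(a) Re = V·D/ν = 2.01·0.107/1.00e-06 = 215070
(b) Flow regime: turbulent (Re > 4000)
(c) Friction factor: f = 0.316/Re^0.25 = 0.316/215070^0.25 = 0.01467 (Blasius is strictly valid for Re ≲ 1e5; used here as the smooth-pipe estimate the problem specifies)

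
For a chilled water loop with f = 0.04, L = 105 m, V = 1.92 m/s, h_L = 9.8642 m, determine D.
Formula: h_L = f \frac{L}{D} \frac{V^2}{2g}
Substituting knowns: 9.8642 = 0.04·(105/D)·1.92²/(2·9.81)
Solving for D: D = 0.04·105·1.92²/(2·9.81·9.8642) = 0.08 m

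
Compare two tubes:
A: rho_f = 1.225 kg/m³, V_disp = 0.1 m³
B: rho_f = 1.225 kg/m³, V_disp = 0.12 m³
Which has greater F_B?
F_B(A) = 1.202 N, F_B(B) = 1.442 N. Answer: B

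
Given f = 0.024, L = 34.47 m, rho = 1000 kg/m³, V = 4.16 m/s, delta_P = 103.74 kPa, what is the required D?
Formula: \Delta P = f \frac{L}{D} \frac{\rho V^2}{2}
Substituting knowns: 103.74 = 0.024·(34.47/D)·0.5·1000·4.16²/1000
Solving for D: D = 0.024·34.47·0.5·1000·4.16²/(103.74·1000) = 0.069 m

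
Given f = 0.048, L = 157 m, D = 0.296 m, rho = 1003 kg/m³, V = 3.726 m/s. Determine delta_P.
Formula: \Delta P = f \frac{L}{D} \frac{\rho V^2}{2}
delta_P = 0.048·(157/0.296)·0.5·1003·3.726²/1000 = 177.3 kPa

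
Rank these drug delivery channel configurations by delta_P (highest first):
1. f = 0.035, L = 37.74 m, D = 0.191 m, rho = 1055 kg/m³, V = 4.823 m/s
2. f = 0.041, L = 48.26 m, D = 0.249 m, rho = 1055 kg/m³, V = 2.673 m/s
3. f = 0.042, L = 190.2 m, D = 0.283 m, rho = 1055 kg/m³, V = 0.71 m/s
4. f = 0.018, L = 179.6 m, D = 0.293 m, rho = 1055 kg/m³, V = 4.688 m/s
Case 1: delta_P = 84.86 kPa
Case 2: delta_P = 29.95 kPa
Case 3: delta_P = 7.506 kPa
Case 4: delta_P = 127.9 kPa
Ranking (highest first): 4, 1, 2, 3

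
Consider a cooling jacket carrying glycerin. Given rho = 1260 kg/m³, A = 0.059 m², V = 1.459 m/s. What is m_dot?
Formula: \dot{m} = \rho A V
m_dot = 1260·0.059·1.459 = 108.5 kg/s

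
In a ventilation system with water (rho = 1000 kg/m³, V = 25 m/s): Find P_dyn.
Formula: P_{dyn} = \frac{1}{2} \rho V^2
P_dyn = 0.5·1000·25²/1000 = 312.5 kPa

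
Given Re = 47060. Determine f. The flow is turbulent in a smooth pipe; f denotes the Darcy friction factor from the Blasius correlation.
Formula: f = \frac{0.316}{Re^{0.25}}
f = 0.316/47060^0.25 = 0.02145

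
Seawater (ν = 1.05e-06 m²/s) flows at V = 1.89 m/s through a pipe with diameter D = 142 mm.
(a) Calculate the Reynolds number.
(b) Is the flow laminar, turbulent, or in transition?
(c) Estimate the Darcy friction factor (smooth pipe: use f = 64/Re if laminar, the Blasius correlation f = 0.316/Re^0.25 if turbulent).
(a) Re = V·D/ν = 1.89·0.142/1.05e-06 = 255600
(b) Flow regime: turbulent (Re > 4000)
(c) Friction factor: f = 0.316/Re^0.25 = 0.316/255600^0.25 = 0.01405 (Blasius is strictly valid for Re ≲ 1e5; used here as the smooth-pipe estimate the problem specifies)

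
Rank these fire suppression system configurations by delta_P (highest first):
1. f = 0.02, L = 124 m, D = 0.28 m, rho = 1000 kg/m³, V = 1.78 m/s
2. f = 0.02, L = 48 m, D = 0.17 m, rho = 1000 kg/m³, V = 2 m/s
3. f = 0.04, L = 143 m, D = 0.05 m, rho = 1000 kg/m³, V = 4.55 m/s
Case 1: delta_P = 14.03 kPa
Case 2: delta_P = 11.29 kPa
Case 3: delta_P = 1184 kPa
Ranking (highest first): 3, 1, 2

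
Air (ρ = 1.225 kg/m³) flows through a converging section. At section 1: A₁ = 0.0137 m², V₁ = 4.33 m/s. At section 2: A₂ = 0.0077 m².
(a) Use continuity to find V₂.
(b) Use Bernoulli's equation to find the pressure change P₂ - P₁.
(a) Continuity: A₁V₁=A₂V₂ -> V₂=A₁V₁/A₂=0.0137*4.33/0.0077=7.70 m/s
(b) Bernoulli: P₂-P₁=0.5*rho*(V₁^2-V₂^2)/1000=0.5*1.225*(4.33^2-7.70^2)/1000=-0.02483 kPa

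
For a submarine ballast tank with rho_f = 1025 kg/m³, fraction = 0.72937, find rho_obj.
Formula: f_{sub} = \frac{\rho_{obj}}{\rho_f}
Substituting knowns: 0.72937 = rho_obj/1025
Solving for rho_obj: rho_obj = 0.72937·1025 = 747.6 kg/m³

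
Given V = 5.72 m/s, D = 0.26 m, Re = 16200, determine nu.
Formula: Re = \frac{V D}{\nu}
Substituting knowns: 16200 = 5.72·0.26/nu
Solving for nu: nu = 5.72·0.26/16200 = 9.180e-05 m²/s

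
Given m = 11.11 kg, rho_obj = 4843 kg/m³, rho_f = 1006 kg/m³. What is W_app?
Formula: W_{app} = mg\left(1 - \frac{\rho_f}{\rho_{obj}}\right)
W_app = 11.11·9.81·(1 − 1006/4843) = 86.35 N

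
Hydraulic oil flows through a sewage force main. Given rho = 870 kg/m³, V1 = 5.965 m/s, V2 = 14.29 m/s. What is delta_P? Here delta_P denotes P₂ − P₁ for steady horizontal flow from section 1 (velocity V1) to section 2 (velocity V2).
Formula: \Delta P = \frac{1}{2} \rho (V_1^2 - V_2^2)
delta_P = 0.5·870·(5.965² − 14.29²)/1000 = -73.35 kPa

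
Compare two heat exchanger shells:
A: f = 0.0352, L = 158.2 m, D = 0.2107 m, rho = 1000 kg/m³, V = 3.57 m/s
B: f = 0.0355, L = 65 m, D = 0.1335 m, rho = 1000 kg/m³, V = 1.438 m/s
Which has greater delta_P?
delta_P(A) = 168.4 kPa, delta_P(B) = 17.87 kPa. Answer: A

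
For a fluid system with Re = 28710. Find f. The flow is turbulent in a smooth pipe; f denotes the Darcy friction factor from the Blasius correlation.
Formula: f = \frac{0.316}{Re^{0.25}}
f = 0.316/28710^0.25 = 0.02428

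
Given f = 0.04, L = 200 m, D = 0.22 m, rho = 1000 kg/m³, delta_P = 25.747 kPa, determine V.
Formula: \Delta P = f \frac{L}{D} \frac{\rho V^2}{2}
Substituting knowns: 25.747 = 0.04·(200/0.22)·0.5·1000·V²/1000
Solving for V: V = √((25.747·1000)/(0.04·(200/0.22)·0.5·1000)) = 1.19 m/s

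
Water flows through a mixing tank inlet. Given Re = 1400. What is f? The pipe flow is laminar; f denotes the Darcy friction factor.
Formula: f = \frac{64}{Re}
f = 64/1400 = 0.04571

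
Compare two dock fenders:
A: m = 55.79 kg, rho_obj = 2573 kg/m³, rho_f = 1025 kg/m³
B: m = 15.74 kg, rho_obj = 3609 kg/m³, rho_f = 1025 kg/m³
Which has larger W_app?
W_app(A) = 329.3 N, W_app(B) = 110.6 N. Answer: A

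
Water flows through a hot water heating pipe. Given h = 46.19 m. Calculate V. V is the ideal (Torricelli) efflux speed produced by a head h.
Formula: V = \sqrt{2 g h}
V = √(2·9.81·46.19) = 30.1 m/s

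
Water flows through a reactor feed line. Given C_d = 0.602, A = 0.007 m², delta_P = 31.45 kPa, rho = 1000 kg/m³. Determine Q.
Formula: Q = C_d A \sqrt{\frac{2 \Delta P}{\rho}}
Q = 0.602·0.007·√(2·(31.45·1000)/1000)·1000 = 33.42 L/s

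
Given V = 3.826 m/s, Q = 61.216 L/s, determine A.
Formula: Q = A V
Substituting knowns: 61.216 = A·3.826·1000
Solving for A: A = (61.216/1000)/3.826 = 0.016 m²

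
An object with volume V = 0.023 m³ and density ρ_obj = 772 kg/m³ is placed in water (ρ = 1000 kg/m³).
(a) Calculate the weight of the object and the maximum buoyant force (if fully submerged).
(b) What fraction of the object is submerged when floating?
(a) W=rho_obj*g*V=772*9.81*0.023=174.2 N; F_B(max)=rho*g*V=1000*9.81*0.023=225.6 N
(b) Floating fraction=rho_obj/rho=772/1000=0.772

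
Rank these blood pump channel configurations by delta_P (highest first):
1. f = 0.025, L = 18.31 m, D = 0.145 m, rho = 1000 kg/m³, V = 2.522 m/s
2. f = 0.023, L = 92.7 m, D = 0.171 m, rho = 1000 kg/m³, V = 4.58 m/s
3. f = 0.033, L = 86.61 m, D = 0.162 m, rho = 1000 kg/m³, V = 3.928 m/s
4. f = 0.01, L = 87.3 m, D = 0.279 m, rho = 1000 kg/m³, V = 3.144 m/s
Case 1: delta_P = 10.04 kPa
Case 2: delta_P = 130.8 kPa
Case 3: delta_P = 136.1 kPa
Case 4: delta_P = 15.46 kPa
Ranking (highest first): 3, 2, 4, 1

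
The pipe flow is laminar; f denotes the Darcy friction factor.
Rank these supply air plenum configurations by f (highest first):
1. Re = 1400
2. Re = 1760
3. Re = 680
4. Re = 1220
Case 1: f = 0.04571
Case 2: f = 0.03636
Case 3: f = 0.09412
Case 4: f = 0.05246
Ranking (highest first): 3, 4, 1, 2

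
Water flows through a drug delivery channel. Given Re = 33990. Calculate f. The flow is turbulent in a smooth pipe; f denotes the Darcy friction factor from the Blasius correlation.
Formula: f = \frac{0.316}{Re^{0.25}}
f = 0.316/33990^0.25 = 0.02327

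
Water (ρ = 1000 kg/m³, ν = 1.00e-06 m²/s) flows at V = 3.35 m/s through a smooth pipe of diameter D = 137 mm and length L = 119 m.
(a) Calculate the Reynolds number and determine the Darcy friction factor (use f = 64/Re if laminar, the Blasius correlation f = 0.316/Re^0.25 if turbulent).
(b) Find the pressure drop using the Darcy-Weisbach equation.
(a) Re = V·D/ν = 3.35·0.137/1.00e-06 = 458950 → turbulent (Re > 4000); f = 0.316/Re^0.25 = 0.316/458950^0.25 = 0.012141 (Blasius is strictly valid for Re ≲ 1e5; used here as the smooth-pipe estimate the problem specifies)
(b) Darcy-Weisbach: ΔP = f·(L/D)·½ρV²/1000 = 0.012141·(119/0.137)·½·1000·3.35²/1000 = 59.18 kPa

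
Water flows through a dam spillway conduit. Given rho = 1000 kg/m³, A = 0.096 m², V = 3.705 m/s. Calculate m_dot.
Formula: \dot{m} = \rho A V
m_dot = 1000·0.096·3.705 = 355.7 kg/s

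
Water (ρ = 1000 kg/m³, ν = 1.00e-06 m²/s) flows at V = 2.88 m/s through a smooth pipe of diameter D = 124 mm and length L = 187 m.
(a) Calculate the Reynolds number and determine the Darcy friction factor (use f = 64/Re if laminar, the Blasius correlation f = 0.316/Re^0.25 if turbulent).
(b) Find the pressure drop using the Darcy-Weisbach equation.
(a) Re = V·D/ν = 2.88·0.124/1.00e-06 = 357120 → turbulent (Re > 4000); f = 0.316/Re^0.25 = 0.316/357120^0.25 = 0.012927 (Blasius is strictly valid for Re ≲ 1e5; used here as the smooth-pipe estimate the problem specifies)
(b) Darcy-Weisbach: ΔP = f·(L/D)·½ρV²/1000 = 0.012927·(187/0.124)·½·1000·2.88²/1000 = 80.85 kPa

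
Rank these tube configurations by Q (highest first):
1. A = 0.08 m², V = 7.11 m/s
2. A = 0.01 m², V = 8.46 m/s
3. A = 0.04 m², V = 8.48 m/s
Case 1: Q = 568.8 L/s
Case 2: Q = 84.6 L/s
Case 3: Q = 339.2 L/s
Ranking (highest first): 1, 3, 2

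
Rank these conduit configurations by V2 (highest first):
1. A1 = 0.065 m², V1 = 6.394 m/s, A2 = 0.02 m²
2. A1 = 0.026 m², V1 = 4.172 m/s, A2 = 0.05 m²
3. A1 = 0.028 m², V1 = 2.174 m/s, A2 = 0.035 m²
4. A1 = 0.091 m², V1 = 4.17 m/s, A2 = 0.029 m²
Case 1: V2 = 20.78 m/s
Case 2: V2 = 2.169 m/s
Case 3: V2 = 1.739 m/s
Case 4: V2 = 13.09 m/s
Ranking (highest first): 1, 4, 2, 3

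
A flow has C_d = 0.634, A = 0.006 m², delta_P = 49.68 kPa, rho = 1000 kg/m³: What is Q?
Formula: Q = C_d A \sqrt{\frac{2 \Delta P}{\rho}}
Q = 0.634·0.006·√(2·(49.68·1000)/1000)·1000 = 37.92 L/s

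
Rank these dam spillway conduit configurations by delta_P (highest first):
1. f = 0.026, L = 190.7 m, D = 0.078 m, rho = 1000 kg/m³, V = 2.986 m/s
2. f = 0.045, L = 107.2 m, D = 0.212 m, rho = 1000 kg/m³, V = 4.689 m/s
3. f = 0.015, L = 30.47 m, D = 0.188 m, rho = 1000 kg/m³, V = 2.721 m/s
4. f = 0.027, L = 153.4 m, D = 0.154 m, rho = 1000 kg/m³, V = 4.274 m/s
Case 1: delta_P = 283.4 kPa
Case 2: delta_P = 250.2 kPa
Case 3: delta_P = 9 kPa
Case 4: delta_P = 245.6 kPa
Ranking (highest first): 1, 2, 4, 3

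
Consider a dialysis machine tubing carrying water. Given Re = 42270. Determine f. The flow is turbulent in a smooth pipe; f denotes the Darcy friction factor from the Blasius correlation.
Formula: f = \frac{0.316}{Re^{0.25}}
f = 0.316/42270^0.25 = 0.02204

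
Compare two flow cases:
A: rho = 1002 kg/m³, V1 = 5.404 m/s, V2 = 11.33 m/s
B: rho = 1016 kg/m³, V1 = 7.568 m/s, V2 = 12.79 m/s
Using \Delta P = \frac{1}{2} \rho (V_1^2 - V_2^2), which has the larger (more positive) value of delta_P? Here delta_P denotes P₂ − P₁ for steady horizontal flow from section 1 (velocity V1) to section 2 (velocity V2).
delta_P(A) = -49.68 kPa, delta_P(B) = -54.01 kPa. Answer: A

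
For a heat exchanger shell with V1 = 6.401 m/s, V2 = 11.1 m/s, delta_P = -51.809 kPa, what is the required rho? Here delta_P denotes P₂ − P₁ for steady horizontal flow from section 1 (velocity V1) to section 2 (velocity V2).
Formula: \Delta P = \frac{1}{2} \rho (V_1^2 - V_2^2)
Substituting knowns: -51.809 = 0.5·rho·(6.401² − 11.1²)/1000
Solving for rho: rho = 2·(-51.809·1000)/(6.401² − 11.1²) = 1260 kg/m³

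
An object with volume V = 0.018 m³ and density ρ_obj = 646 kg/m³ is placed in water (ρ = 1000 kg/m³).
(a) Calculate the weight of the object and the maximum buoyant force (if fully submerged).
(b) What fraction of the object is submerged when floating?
(a) W=rho_obj*g*V=646*9.81*0.018=114.1 N; F_B(max)=rho*g*V=1000*9.81*0.018=176.6 N
(b) Floating fraction=rho_obj/rho=646/1000=0.646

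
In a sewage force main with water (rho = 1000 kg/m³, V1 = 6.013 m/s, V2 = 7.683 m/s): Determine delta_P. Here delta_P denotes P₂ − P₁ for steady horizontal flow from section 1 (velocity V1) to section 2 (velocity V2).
Formula: \Delta P = \frac{1}{2} \rho (V_1^2 - V_2^2)
delta_P = 0.5·1000·(6.013² − 7.683²)/1000 = -11.44 kPa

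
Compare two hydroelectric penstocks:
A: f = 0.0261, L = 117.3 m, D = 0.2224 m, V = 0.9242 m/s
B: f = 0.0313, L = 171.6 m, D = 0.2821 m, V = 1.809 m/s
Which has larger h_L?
h_L(A) = 0.5993 m, h_L(B) = 3.176 m. Answer: B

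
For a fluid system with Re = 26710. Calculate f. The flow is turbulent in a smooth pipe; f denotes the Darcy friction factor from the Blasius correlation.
Formula: f = \frac{0.316}{Re^{0.25}}
f = 0.316/26710^0.25 = 0.02472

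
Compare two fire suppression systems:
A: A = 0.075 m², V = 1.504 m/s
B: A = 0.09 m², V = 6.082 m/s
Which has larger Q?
Q(A) = 112.8 L/s, Q(B) = 547.4 L/s. Answer: B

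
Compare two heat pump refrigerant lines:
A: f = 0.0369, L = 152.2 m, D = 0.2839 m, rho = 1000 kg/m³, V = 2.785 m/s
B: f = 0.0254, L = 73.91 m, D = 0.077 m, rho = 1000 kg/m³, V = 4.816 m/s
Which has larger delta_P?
delta_P(A) = 76.72 kPa, delta_P(B) = 282.7 kPa. Answer: B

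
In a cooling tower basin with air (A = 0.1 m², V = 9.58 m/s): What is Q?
Formula: Q = A V
Q = 0.1·9.58·1000 = 958 L/s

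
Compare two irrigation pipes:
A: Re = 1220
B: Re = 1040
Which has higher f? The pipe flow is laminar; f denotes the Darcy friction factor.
f(A) = 0.05246, f(B) = 0.06154. Answer: B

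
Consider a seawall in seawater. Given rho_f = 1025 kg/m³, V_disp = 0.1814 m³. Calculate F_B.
Formula: F_B = \rho_f g V_{disp}
F_B = 1025·9.81·0.1814 = 1824 N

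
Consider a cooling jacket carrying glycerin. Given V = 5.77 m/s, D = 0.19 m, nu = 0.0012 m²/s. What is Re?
Formula: Re = \frac{V D}{\nu}
Re = 5.77·0.19/0.0012 = 913.6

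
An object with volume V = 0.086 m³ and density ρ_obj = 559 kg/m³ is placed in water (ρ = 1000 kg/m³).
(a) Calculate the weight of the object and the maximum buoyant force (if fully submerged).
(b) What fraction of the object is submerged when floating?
(a) W=rho_obj*g*V=559*9.81*0.086=471.6 N; F_B(max)=rho*g*V=1000*9.81*0.086=843.7 N
(b) Floating fraction=rho_obj/rho=559/1000=0.559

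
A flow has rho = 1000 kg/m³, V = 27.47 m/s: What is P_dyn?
Formula: P_{dyn} = \frac{1}{2} \rho V^2
P_dyn = 0.5·1000·27.47²/1000 = 377.3 kPa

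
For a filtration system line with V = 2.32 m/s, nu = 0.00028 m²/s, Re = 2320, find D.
Formula: Re = \frac{V D}{\nu}
Substituting knowns: 2320 = 2.32·D/0.00028
Solving for D: D = 2320·0.00028/2.32 = 0.28 m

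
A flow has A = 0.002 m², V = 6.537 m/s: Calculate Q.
Formula: Q = A V
Q = 0.002·6.537·1000 = 13.07 L/s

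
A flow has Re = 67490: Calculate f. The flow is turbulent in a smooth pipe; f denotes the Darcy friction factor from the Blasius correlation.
Formula: f = \frac{0.316}{Re^{0.25}}
f = 0.316/67490^0.25 = 0.01961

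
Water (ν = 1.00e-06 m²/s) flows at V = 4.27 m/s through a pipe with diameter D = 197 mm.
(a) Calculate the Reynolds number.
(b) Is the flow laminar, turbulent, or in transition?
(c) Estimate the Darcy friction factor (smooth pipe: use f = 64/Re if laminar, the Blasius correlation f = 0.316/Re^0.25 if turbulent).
(a) Re = V·D/ν = 4.27·0.197/1.00e-06 = 841190
(b) Flow regime: turbulent (Re > 4000)
(c) Friction factor: f = 0.316/Re^0.25 = 0.316/841190^0.25 = 0.01043 (Blasius is strictly valid for Re ≲ 1e5; used here as the smooth-pipe estimate the problem specifies)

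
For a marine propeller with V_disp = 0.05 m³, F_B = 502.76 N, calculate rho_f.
Formula: F_B = \rho_f g V_{disp}
Substituting knowns: 502.76 = rho_f·9.81·0.05
Solving for rho_f: rho_f = 502.76/(9.81·0.05) = 1025 kg/m³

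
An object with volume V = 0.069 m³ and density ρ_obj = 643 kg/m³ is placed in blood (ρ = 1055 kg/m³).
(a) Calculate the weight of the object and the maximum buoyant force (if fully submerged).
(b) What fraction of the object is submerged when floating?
(a) W=rho_obj*g*V=643*9.81*0.069=435.2 N; F_B(max)=rho*g*V=1055*9.81*0.069=714.1 N
(b) Floating fraction=rho_obj/rho=643/1055=0.609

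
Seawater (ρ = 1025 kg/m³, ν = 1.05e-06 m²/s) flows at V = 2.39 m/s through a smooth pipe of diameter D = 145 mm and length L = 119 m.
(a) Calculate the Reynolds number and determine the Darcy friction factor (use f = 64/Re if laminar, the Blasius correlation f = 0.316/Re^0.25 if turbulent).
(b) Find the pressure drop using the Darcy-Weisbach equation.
(a) Re = V·D/ν = 2.39·0.145/1.05e-06 = 330050 → turbulent (Re > 4000); f = 0.316/Re^0.25 = 0.316/330050^0.25 = 0.013184 (Blasius is strictly valid for Re ≲ 1e5; used here as the smooth-pipe estimate the problem specifies)
(b) Darcy-Weisbach: ΔP = f·(L/D)·½ρV²/1000 = 0.013184·(119/0.145)·½·1025·2.39²/1000 = 31.67 kPa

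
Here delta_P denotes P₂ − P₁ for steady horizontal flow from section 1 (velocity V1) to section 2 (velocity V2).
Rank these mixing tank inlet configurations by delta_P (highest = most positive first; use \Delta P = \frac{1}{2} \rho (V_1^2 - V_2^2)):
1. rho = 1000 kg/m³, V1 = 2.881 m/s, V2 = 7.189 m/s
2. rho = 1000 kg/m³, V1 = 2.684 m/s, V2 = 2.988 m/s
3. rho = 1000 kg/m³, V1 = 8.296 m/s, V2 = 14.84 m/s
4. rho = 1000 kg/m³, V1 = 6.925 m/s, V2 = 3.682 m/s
Case 1: delta_P = -21.69 kPa
Case 2: delta_P = -0.8621 kPa
Case 3: delta_P = -75.7 kPa
Case 4: delta_P = 17.2 kPa
Ranking (highest first): 4, 2, 1, 3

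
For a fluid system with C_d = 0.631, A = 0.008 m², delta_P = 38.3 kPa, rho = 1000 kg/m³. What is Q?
Formula: Q = C_d A \sqrt{\frac{2 \Delta P}{\rho}}
Q = 0.631·0.008·√(2·(38.3·1000)/1000)·1000 = 44.18 L/s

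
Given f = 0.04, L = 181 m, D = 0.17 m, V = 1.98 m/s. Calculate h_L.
Formula: h_L = f \frac{L}{D} \frac{V^2}{2g}
h_L = 0.04·(181/0.17)·1.98²/(2·9.81) = 8.51 m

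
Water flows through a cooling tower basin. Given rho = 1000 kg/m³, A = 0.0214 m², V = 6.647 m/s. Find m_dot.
Formula: \dot{m} = \rho A V
m_dot = 1000·0.0214·6.647 = 142.2 kg/s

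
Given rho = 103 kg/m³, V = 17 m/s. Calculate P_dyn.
Formula: P_{dyn} = \frac{1}{2} \rho V^2
P_dyn = 0.5·103·17²/1000 = 14.88 kPa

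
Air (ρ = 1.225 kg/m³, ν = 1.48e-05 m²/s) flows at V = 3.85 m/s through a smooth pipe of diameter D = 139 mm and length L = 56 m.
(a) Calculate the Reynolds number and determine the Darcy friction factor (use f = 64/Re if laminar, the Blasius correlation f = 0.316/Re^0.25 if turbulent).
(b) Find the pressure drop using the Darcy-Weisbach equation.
(a) Re = V·D/ν = 3.85·0.139/1.48e-05 = 36159 → turbulent (Re > 4000); f = 0.316/Re^0.25 = 0.316/36159^0.25 = 0.022916
(b) Darcy-Weisbach: ΔP = f·(L/D)·½ρV²/1000 = 0.022916·(56/0.139)·½·1.225·3.85²/1000 = 0.08382 kPa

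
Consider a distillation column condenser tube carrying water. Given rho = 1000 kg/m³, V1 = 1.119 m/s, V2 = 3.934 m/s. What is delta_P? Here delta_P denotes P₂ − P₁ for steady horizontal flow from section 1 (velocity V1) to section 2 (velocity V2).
Formula: \Delta P = \frac{1}{2} \rho (V_1^2 - V_2^2)
delta_P = 0.5·1000·(1.119² − 3.934²)/1000 = -7.112 kPa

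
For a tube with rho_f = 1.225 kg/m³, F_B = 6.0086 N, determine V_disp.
Formula: F_B = \rho_f g V_{disp}
Substituting knowns: 6.0086 = 1.225·9.81·V_disp
Solving for V_disp: V_disp = 6.0086/(1.225·9.81) = 0.5 m³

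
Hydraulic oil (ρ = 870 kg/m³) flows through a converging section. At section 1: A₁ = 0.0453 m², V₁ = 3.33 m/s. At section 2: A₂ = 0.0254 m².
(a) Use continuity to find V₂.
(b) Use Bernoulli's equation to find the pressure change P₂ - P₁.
(a) Continuity: A₁V₁=A₂V₂ -> V₂=A₁V₁/A₂=0.0453*3.33/0.0254=5.94 m/s
(b) Bernoulli: P₂-P₁=0.5*rho*(V₁^2-V₂^2)/1000=0.5*870*(3.33^2-5.94^2)/1000=-10.52 kPa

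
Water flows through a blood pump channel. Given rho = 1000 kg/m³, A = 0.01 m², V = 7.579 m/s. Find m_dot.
Formula: \dot{m} = \rho A V
m_dot = 1000·0.01·7.579 = 75.79 kg/s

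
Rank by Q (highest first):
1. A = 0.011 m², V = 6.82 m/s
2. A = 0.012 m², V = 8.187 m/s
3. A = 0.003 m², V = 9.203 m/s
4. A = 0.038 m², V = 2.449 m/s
Case 1: Q = 75.02 L/s
Case 2: Q = 98.24 L/s
Case 3: Q = 27.61 L/s
Case 4: Q = 93.06 L/s
Ranking (highest first): 2, 4, 1, 3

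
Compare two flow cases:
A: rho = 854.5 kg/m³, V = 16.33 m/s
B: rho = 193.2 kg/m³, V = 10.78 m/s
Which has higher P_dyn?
P_dyn(A) = 113.9 kPa, P_dyn(B) = 11.23 kPa. Answer: A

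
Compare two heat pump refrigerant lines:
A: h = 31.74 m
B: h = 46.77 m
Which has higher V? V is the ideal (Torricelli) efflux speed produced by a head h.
V(A) = 24.95 m/s, V(B) = 30.29 m/s. Answer: B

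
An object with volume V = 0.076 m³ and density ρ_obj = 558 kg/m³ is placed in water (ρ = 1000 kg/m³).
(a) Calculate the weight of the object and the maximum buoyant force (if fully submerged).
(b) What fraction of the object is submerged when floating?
(a) W=rho_obj*g*V=558*9.81*0.076=416.0 N; F_B(max)=rho*g*V=1000*9.81*0.076=745.6 N
(b) Floating fraction=rho_obj/rho=558/1000=0.558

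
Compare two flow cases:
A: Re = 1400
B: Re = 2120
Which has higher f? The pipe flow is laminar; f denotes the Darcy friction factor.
f(A) = 0.04571, f(B) = 0.03019. Answer: A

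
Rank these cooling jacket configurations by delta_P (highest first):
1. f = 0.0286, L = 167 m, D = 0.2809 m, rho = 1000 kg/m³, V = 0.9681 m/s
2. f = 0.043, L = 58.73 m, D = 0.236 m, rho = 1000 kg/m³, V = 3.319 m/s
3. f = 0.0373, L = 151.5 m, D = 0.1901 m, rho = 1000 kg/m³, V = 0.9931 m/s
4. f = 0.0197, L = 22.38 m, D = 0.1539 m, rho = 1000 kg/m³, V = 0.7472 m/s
Case 1: delta_P = 7.968 kPa
Case 2: delta_P = 58.94 kPa
Case 3: delta_P = 14.66 kPa
Case 4: delta_P = 0.7997 kPa
Ranking (highest first): 2, 3, 1, 4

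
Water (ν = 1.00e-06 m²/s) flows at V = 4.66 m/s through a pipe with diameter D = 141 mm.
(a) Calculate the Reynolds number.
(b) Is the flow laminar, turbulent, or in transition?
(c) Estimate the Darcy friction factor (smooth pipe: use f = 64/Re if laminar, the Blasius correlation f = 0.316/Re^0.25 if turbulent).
(a) Re = V·D/ν = 4.66·0.141/1.00e-06 = 657060
(b) Flow regime: turbulent (Re > 4000)
(c) Friction factor: f = 0.316/Re^0.25 = 0.316/657060^0.25 = 0.0111 (Blasius is strictly valid for Re ≲ 1e5; used here as the smooth-pipe estimate the problem specifies)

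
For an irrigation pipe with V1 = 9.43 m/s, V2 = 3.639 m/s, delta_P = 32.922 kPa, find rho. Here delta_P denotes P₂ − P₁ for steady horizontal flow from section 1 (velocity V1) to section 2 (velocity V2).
Formula: \Delta P = \frac{1}{2} \rho (V_1^2 - V_2^2)
Substituting knowns: 32.922 = 0.5·rho·(9.43² − 3.639²)/1000
Solving for rho: rho = 2·(32.922·1000)/(9.43² − 3.639²) = 870 kg/m³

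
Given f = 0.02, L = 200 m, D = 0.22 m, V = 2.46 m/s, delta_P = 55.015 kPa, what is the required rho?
Formula: \Delta P = f \frac{L}{D} \frac{\rho V^2}{2}
Substituting knowns: 55.015 = 0.02·(200/0.22)·0.5·rho·2.46²/1000
Solving for rho: rho = (55.015·1000)/(0.02·(200/0.22)·0.5·2.46²) = 1000 kg/m³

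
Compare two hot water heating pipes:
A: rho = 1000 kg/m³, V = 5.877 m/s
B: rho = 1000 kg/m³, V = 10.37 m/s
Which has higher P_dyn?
P_dyn(A) = 17.27 kPa, P_dyn(B) = 53.77 kPa. Answer: B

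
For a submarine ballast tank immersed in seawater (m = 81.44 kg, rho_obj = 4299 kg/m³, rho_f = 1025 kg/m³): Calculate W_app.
Formula: W_{app} = mg\left(1 - \frac{\rho_f}{\rho_{obj}}\right)
W_app = 81.44·9.81·(1 − 1025/4299) = 608.4 N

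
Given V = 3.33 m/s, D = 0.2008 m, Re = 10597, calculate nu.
Formula: Re = \frac{V D}{\nu}
Substituting knowns: 10597 = 3.33·0.2008/nu
Solving for nu: nu = 3.33·0.2008/10597 = 6.310e-05 m²/s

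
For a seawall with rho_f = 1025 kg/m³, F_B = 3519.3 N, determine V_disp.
Formula: F_B = \rho_f g V_{disp}
Substituting knowns: 3519.3 = 1025·9.81·V_disp
Solving for V_disp: V_disp = 3519.3/(1025·9.81) = 0.35 m³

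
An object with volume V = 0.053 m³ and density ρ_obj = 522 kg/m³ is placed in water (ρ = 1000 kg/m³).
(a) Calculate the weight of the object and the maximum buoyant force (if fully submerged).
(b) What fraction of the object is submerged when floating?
(a) W=rho_obj*g*V=522*9.81*0.053=271.4 N; F_B(max)=rho*g*V=1000*9.81*0.053=519.9 N
(b) Floating fraction=rho_obj/rho=522/1000=0.522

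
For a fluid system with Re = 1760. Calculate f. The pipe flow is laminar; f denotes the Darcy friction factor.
Formula: f = \frac{64}{Re}
f = 64/1760 = 0.03636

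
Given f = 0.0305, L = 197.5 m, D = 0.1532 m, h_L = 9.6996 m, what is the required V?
Formula: h_L = f \frac{L}{D} \frac{V^2}{2g}
Substituting knowns: 9.6996 = 0.0305·(197.5/0.1532)·V²/(2·9.81)
Solving for V: V = √(9.6996·2·9.81/(0.0305·(197.5/0.1532))) = 2.2 m/s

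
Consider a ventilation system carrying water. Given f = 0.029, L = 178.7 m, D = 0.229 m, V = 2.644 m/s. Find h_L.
Formula: h_L = f \frac{L}{D} \frac{V^2}{2g}
h_L = 0.029·(178.7/0.229)·2.644²/(2·9.81) = 8.063 m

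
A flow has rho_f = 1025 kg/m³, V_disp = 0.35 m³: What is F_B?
Formula: F_B = \rho_f g V_{disp}
F_B = 1025·9.81·0.35 = 3519 N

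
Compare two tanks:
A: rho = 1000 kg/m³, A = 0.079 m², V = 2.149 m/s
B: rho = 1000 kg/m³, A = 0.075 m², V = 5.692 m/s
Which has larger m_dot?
m_dot(A) = 169.8 kg/s, m_dot(B) = 426.9 kg/s. Answer: B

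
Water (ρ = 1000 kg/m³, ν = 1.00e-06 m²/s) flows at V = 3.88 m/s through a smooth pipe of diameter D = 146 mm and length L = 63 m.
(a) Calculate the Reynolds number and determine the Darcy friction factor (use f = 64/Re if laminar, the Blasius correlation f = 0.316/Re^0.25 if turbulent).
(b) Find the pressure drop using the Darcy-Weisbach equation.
(a) Re = V·D/ν = 3.88·0.146/1.00e-06 = 566480 → turbulent (Re > 4000); f = 0.316/Re^0.25 = 0.316/566480^0.25 = 0.011518 (Blasius is strictly valid for Re ≲ 1e5; used here as the smooth-pipe estimate the problem specifies)
(b) Darcy-Weisbach: ΔP = f·(L/D)·½ρV²/1000 = 0.011518·(63/0.146)·½·1000·3.88²/1000 = 37.41 kPa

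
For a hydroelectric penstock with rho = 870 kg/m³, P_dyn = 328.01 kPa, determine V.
Formula: P_{dyn} = \frac{1}{2} \rho V^2
Substituting knowns: 328.01 = 0.5·870·V²/1000
Solving for V: V = √(2·(328.01·1000)/870) = 27.46 m/s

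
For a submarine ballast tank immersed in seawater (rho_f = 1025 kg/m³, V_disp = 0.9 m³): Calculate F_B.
Formula: F_B = \rho_f g V_{disp}
F_B = 1025·9.81·0.9 = 9050 N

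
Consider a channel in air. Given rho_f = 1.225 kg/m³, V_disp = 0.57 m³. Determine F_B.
Formula: F_B = \rho_f g V_{disp}
F_B = 1.225·9.81·0.57 = 6.85 N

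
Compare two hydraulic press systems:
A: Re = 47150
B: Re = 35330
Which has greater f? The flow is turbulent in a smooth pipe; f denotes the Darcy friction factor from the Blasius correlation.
f(A) = 0.02144, f(B) = 0.02305. Answer: B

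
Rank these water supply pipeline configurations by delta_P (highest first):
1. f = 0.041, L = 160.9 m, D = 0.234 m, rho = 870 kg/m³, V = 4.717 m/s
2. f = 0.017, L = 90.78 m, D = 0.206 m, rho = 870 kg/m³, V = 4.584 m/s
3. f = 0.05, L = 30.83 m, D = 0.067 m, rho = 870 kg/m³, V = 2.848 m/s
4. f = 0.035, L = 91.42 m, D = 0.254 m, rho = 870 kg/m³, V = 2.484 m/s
Case 1: delta_P = 272.9 kPa
Case 2: delta_P = 68.48 kPa
Case 3: delta_P = 81.18 kPa
Case 4: delta_P = 33.81 kPa
Ranking (highest first): 1, 3, 2, 4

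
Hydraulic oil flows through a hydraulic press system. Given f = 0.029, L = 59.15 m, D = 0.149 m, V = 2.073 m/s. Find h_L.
Formula: h_L = f \frac{L}{D} \frac{V^2}{2g}
h_L = 0.029·(59.15/0.149)·2.073²/(2·9.81) = 2.522 m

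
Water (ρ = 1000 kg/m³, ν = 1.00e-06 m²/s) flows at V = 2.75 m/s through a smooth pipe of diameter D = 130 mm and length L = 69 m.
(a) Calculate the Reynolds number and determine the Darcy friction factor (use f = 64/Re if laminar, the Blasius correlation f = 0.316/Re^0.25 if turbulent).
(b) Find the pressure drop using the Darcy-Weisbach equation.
(a) Re = V·D/ν = 2.75·0.13/1.00e-06 = 357500 → turbulent (Re > 4000); f = 0.316/Re^0.25 = 0.316/357500^0.25 = 0.012923 (Blasius is strictly valid for Re ≲ 1e5; used here as the smooth-pipe estimate the problem specifies)
(b) Darcy-Weisbach: ΔP = f·(L/D)·½ρV²/1000 = 0.012923·(69/0.130)·½·1000·2.75²/1000 = 25.94 kPa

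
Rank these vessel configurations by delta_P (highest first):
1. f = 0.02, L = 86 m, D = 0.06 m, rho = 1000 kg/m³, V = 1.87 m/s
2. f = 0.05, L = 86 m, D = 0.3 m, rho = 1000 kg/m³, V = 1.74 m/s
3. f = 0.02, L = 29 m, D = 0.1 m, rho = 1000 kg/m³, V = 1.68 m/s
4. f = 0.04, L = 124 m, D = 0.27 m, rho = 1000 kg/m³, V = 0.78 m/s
Case 1: delta_P = 50.12 kPa
Case 2: delta_P = 21.7 kPa
Case 3: delta_P = 8.185 kPa
Case 4: delta_P = 5.588 kPa
Ranking (highest first): 1, 2, 3, 4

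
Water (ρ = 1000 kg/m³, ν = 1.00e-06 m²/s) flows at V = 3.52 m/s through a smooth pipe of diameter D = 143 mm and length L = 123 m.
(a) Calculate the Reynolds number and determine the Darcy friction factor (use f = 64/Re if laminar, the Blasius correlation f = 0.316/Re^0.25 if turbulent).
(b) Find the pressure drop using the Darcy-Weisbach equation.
(a) Re = V·D/ν = 3.52·0.143/1.00e-06 = 503360 → turbulent (Re > 4000); f = 0.316/Re^0.25 = 0.316/503360^0.25 = 0.011864 (Blasius is strictly valid for Re ≲ 1e5; used here as the smooth-pipe estimate the problem specifies)
(b) Darcy-Weisbach: ΔP = f·(L/D)·½ρV²/1000 = 0.011864·(123/0.143)·½·1000·3.52²/1000 = 63.22 kPa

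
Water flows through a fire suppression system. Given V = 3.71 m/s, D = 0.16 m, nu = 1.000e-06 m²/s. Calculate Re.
Formula: Re = \frac{V D}{\nu}
Re = 3.71·0.16/1.000e-06 = 593600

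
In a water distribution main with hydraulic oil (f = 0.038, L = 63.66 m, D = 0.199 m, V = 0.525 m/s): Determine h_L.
Formula: h_L = f \frac{L}{D} \frac{V^2}{2g}
h_L = 0.038·(63.66/0.199)·0.525²/(2·9.81) = 0.1708 m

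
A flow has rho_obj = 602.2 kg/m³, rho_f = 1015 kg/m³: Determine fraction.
Formula: f_{sub} = \frac{\rho_{obj}}{\rho_f}
fraction = 602.2/1015 = 0.5933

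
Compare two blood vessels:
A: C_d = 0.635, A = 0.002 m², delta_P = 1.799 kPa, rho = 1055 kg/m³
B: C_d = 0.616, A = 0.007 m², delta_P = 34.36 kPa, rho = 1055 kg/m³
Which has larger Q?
Q(A) = 2.345 L/s, Q(B) = 34.8 L/s. Answer: B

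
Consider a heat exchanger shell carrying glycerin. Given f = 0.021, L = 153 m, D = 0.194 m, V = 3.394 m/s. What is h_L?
Formula: h_L = f \frac{L}{D} \frac{V^2}{2g}
h_L = 0.021·(153/0.194)·3.394²/(2·9.81) = 9.724 m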